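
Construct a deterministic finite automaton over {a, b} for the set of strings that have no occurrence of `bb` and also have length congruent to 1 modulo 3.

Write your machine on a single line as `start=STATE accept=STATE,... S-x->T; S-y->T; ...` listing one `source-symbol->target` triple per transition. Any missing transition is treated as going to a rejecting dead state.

Build one automaton per condition and run them in lockstep. One (3 states) tracks partial matches of the forbidden pattern `bb`; the other (3 states) tracks the input length modulo 3. Each combined state is a pair, one component from each; accept when both components accept.
        a   b  
>  S0   S1  S2 
 * S1   S3  S4 
 * S2   S3  S5 
   S3   S0  S6 
   S4   S0  S7 
   S5   S7  S7 
   S6   S1  S8 
   S7   S8  S8 
   S8   S5  S5 
(> = start, * = accepting)

start=S0; accept=S1,S2; S0-a->S1; S0-b->S2; S1-a->S3; S1-b->S4; S2-a->S3; S2-b->S5; S3-a->S0; S3-b->S6; S4-a->S0; S4-b->S7; S5-a->S7; S5-b->S7; S6-a->S1; S6-b->S8; S7-a->S8; S7-b->S8; S8-a->S5; S8-b->S5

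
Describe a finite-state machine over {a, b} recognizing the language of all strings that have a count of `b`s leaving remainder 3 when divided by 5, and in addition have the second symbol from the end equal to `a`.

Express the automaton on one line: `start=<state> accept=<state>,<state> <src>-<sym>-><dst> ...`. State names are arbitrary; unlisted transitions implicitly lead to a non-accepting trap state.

Run two small machines in parallel and take their product. The first has 5 states tracking the count of `b`s modulo 5; the second has 7 states tracking the last 2 symbols read. A product state is a pair (one from each), accepting exactly when both do.
          a    b  
>  s0     s1   s2 
   s1     s3   s4 
   s2     s5   s6 
   s3     s3   s4 
   s4     s5   s6 
   s5     s7   s8 
   s6     s9  s10 
   s7     s7   s8 
   s8     s9  s10 
   s9    s11  s12 
   s10   s13  s14 
   s11   s11  s12 
 * s12   s13  s14 
   s13   s15  s16 
   s14   s17  s18 
 * s15   s15  s16 
   s16   s17  s18 
   s17   s19  s20 
   s18   s21  s22 
   s19   s19  s20 
   s20   s21  s22 
   s21    s3   s4 
   s22    s5   s6 
(> = start, * = accepting)

start=s0 accept=s12,s15 s0-a->s1 s0-b->s2 s1-a->s3 s1-b->s4 s2-a->s5 s2-b->s6 s3-a->s3 s3-b->s4 s4-a->s5 s4-b->s6 s5-a->s7 s5-b->s8 s6-a->s9 s6-b->s10 s7-a->s7 s7-b->s8 s8-a->s9 s8-b->s10 s9-a->s11 s9-b->s12 s10-a->s13 s10-b->s14 s11-a->s11 s11-b->s12 s12-a->s13 s12-b->s14 s13-a->s15 s13-b->s16 s14-a->s17 s14-b->s18 s15-a->s15 s15-b->s16 s16-a->s17 s16-b->s18 s17-a->s19 s17-b->s20 s18-a->s21 s18-b->s22 s19-a->s19 s19-b->s20 s20-a->s21 s20-b->s22 s21-a->s3 s21-b->s4 s22-a->s5 s22-b->s6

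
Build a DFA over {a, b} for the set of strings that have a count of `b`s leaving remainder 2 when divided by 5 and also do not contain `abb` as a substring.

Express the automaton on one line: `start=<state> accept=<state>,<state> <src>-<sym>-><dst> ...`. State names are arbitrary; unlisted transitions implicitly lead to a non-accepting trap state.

Run two small machines in parallel and take their product. The first has 5 states tracking the count of `b`s modulo 5; the second has 4 states tracking partial matches of the forbidden pattern `abb`. A product state is a pair (one from each), accepting exactly when both do.
With 20 states:
          a    b  
>  q0     q1   q2 
   q1     q1   q3 
   q2     q4   q5 
   q3     q4   q6 
   q4     q4   q7 
 * q5     q8   q9 
   q6     q6  q10 
 * q7     q8  q10 
 * q8     q8  q11 
   q9    q12  q13 
   q10   q10  q14 
   q11   q12  q14 
   q12   q12  q15 
   q13   q16   q0 
   q14   q14  q17 
   q15   q16  q17 
   q16   q16  q18 
   q17   q17  q19 
   q18    q1  q19 
   q19   q19   q6 
(> = start, * = accepting)

start=q0 accept=q5,q7,q8 q0-a->q1 q0-b->q2 q1-a->q1 q1-b->q3 q2-a->q4 q2-b->q5 q3-a->q4 q3-b->q6 q4-a->q4 q4-b->q7 q5-a->q8 q5-b->q9 q6-a->q6 q6-b->q10 q7-a->q8 q7-b->q10 q8-a->q8 q8-b->q11 q9-a->q12 q9-b->q13 q10-a->q10 q10-b->q14 q11-a->q12 q11-b->q14 q12-a->q12 q12-b->q15 q13-a->q16 q13-b->q0 q14-a->q14 q14-b->q17 q15-a->q16 q15-b->q17 q16-a->q16 q16-b->q18 q17-a->q17 q17-b->q19 q18-a->q1 q18-b->q19 q19-a->q19 q19-b->q6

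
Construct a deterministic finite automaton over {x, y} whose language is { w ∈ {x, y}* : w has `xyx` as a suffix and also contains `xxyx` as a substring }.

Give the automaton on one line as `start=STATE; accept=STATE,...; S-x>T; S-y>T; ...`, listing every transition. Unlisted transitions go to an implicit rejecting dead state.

start=A; accept=E; A-x>B; A-y>A; B-x>C; B-y>A; C-x>C; C-y>D; D-x>E; D-y>A; E-x>F; E-y>G; F-x>F; F-y>G; G-x>E; G-y>H; H-x>F; H-y>H

Run two small machines in parallel and take their product. One (4 states) tracks how much of the suffix `xyx` has currently been matched; the other (5 states) tracks whether and how much of `xxyx` has been seen. Each combined state is a pair, one component from each; accept when both components accept. Minimizing collapses redundant product states.
8 states suffice.
       x  y 
>  A   B  A 
   B   C  A 
   C   C  D 
   D   E  A 
 * E   F  G 
   F   F  G 
   G   E  H 
   H   F  H 
(> = start, * = accepting)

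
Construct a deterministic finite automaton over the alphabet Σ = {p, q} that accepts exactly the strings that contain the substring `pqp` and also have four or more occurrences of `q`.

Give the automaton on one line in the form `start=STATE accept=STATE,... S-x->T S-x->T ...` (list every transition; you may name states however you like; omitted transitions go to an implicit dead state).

Handle the two conditions separately and then intersect. The first has 4 states tracking whether and how much of `pqp` has been seen; the second has 6 states tracking the count of `q`s, saturating at 5. A product state is a pair (one from each), accepting exactly when both do.
       p  q 
>  A   B  C 
   B   B  D 
   C   E  F 
   D   G  F 
   E   E  H 
   F   I  J 
   G   G  K 
   H   K  J 
   I   I  L 
   J   M  N 
   K   K  O 
   L   O  N 
   M   M  P 
   N   Q  R 
   O   O  S 
   P   S  R 
   Q   Q  T 
   R   U  R 
 * S   S  V 
   T   V  R 
   U   U  T 
 * V   V  V 
(> = start, * = accepting)

start=A accept=S,V A-p->B A-q->C B-p->B B-q->D C-p->E C-q->F D-p->G D-q->F E-p->E E-q->H F-p->I F-q->J G-p->G G-q->K H-p->K H-q->J I-p->I I-q->L J-p->M J-q->N K-p->K K-q->O L-p->O L-q->N M-p->M M-q->P N-p->Q N-q->R O-p->O O-q->S P-p->S P-q->R Q-p->Q Q-q->T R-p->U R-q->R S-p->S S-q->V T-p->V T-q->R U-p->U U-q->T V-p->V V-q->V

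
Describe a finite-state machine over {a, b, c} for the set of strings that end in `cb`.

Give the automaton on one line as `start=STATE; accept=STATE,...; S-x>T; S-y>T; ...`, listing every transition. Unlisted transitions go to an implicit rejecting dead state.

Remember how much of `cb` the current input suffix matches. State s0 means no match yet; s1 means the last symbol is `c`; s2 means the last 2 symbols are `cb`. Only s2 accepts. On a mismatch, fall back to the longest proper suffix that is still a prefix of `cb`.
3 states suffice.
        a   b   c  
>  s0   s0  s0  s1 
   s1   s0  s2  s1 
 * s2   s0  s0  s1 
(> = start, * = accepting)

start=s0; accept=s2; s0-a>s0; s0-b>s0; s0-c>s1; s1-a>s0; s1-b>s2; s1-c>s1; s2-a>s0; s2-b>s0; s2-c>s1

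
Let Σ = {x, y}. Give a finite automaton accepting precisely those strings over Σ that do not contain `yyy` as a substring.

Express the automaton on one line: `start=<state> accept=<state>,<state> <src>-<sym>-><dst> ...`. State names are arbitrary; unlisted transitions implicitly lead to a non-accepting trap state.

start=q0 accept=q0,q1,q2 q0-x->q0 q0-y->q1 q1-x->q0 q1-y->q2 q2-x->q0 q2-y->q3 q3-x->q3 q3-y->q3

This is the complement of 'contains `yyy`'. Use the same substring-matching states — q0 through q3 holding how much of `yyy` has just been matched — but flip the accepting set: everything except the trap q3 accepts.
With 4 states:
        x   y  
>* q0   q0  q1 
 * q1   q0  q2 
 * q2   q0  q3 
   q3   q3  q3 
(> = start, * = accepting)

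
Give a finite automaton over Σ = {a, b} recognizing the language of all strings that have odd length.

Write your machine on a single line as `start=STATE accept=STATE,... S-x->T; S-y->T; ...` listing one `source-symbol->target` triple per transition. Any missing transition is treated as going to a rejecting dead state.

start=S0; accept=S1; S0-a->S1; S0-b->S1; S1-a->S0; S1-b->S0

Count input length modulo 2: every symbol advances one step around the cycle S0 → S1 → S0. Accept at S1.
2 states suffice.
        a   b  
>  S0   S1  S1 
 * S1   S0  S0 
(> = start, * = accepting)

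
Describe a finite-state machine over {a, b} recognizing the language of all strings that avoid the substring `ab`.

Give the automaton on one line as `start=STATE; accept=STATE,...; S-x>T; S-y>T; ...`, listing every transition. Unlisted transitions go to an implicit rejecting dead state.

This is the complement of 'contains `ab`'. Use the same substring-matching states — q0 through q2 holding how much of `ab` has just been matched — but flip the accepting set: everything except the trap q2 accepts.
3 states suffice.
        a   b  
>* q0   q1  q0 
 * q1   q1  q2 
   q2   q2  q2 
(> = start, * = accepting)

start=q0; accept=q0,q1; q0-a>q1; q0-b>q0; q1-a>q1; q1-b>q2; q2-a>q2; q2-b>q2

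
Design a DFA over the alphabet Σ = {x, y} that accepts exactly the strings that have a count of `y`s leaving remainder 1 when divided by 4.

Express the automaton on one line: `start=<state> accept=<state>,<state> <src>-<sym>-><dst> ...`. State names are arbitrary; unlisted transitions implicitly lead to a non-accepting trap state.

start=s0 accept=s1 s0-x->s0 s0-y->s1 s1-x->s1 s1-y->s2 s2-x->s2 s2-y->s3 s3-x->s3 s3-y->s0

Keep the running count of `y`s modulo 4: each `y` advances along the cycle s0 → s1 → s2 → s3 → s0 while other symbols loop. Accept at s1.
        x   y  
>  s0   s0  s1 
 * s1   s1  s2 
   s2   s2  s3 
   s3   s3  s0 
(> = start, * = accepting)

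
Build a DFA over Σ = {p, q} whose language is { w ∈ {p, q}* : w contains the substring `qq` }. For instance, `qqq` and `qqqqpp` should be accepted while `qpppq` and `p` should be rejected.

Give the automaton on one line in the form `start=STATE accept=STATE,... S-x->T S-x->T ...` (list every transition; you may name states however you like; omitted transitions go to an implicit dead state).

States A..B record the length of the longest prefix of `qq` that matches the current input suffix. Reaching C means `qq` has been seen, and we stay there forever. Accept from C.
       p  q 
>  A   A  B 
   B   A  C 
 * C   C  C 
(> = start, * = accepting)

start=A accept=C A-p->A A-q->B B-p->A B-q->C C-p->C C-q->C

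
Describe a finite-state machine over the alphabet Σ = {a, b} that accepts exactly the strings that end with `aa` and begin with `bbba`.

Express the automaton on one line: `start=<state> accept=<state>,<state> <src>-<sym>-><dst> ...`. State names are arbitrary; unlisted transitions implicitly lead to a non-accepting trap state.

start=s0 accept=s8 s0-a->s1 s0-b->s2 s1-a->s3 s1-b->s4 s2-a->s1 s2-b->s5 s3-a->s3 s3-b->s4 s4-a->s1 s4-b->s4 s5-a->s1 s5-b->s6 s6-a->s7 s6-b->s4 s7-a->s8 s7-b->s9 s8-a->s8 s8-b->s9 s9-a->s7 s9-b->s9

Handle the two conditions separately and then intersect. The first has 3 states tracking how much of the suffix `aa` has currently been matched; the second has 6 states tracking whether the input so far still matches the prefix `bbba`. A product state is a pair (one from each), accepting exactly when both do.
A 10-state machine:
        a   b  
>  s0   s1  s2 
   s1   s3  s4 
   s2   s1  s5 
   s3   s3  s4 
   s4   s1  s4 
   s5   s1  s6 
   s6   s7  s4 
   s7   s8  s9 
 * s8   s8  s9 
   s9   s7  s9 
(> = start, * = accepting)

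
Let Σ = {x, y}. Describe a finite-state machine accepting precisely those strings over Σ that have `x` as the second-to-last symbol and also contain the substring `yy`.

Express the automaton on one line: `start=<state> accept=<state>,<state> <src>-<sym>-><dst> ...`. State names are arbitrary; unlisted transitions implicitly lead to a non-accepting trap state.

Handle the two conditions separately and then intersect. One (7 states) tracks the last 2 symbols read; the other (3 states) tracks whether and how much of `yy` has been seen. Each combined state is a pair, one component from each; accept when both components accept.
10 states suffice.
        x   y  
>  S0   S1  S2 
   S1   S3  S4 
   S2   S5  S6 
   S3   S3  S4 
   S4   S5  S6 
   S5   S3  S4 
   S6   S7  S6 
   S7   S8  S9 
 * S8   S8  S9 
 * S9   S7  S6 
(> = start, * = accepting)

start=S0 accept=S8,S9 S0-x->S1 S0-y->S2 S1-x->S3 S1-y->S4 S2-x->S5 S2-y->S6 S3-x->S3 S3-y->S4 S4-x->S5 S4-y->S6 S5-x->S3 S5-y->S4 S6-x->S7 S6-y->S6 S7-x->S8 S7-y->S9 S8-x->S8 S8-y->S9 S9-x->S7 S9-y->S6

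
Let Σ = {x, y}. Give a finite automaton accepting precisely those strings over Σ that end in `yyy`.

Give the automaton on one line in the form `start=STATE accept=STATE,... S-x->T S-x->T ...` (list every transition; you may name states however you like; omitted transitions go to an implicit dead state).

start=A accept=D A-x->A A-y->B B-x->A B-y->C C-x->A C-y->D D-x->A D-y->D

Remember how much of `yyy` the current input suffix matches. State A means no match yet; B means the last symbol is `y`; C means the last 2 symbols are `yy`; D means the last 3 symbols are `yyy`. Only D accepts. On a mismatch, fall back to the longest proper suffix that is still a prefix of `yyy`.
A 4-state machine:
       x  y 
>  A   A  B 
   B   A  C 
   C   A  D 
 * D   A  D 
(> = start, * = accepting)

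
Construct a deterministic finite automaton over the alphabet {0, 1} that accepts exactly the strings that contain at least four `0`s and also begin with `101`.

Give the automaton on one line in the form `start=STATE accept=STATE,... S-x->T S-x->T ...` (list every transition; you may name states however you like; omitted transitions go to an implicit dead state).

Run two small machines in parallel and take their product. One (6 states) tracks the count of `0`s, saturating at 5; the other (5 states) tracks whether the input so far still matches the prefix `101`. Each combined state is a pair, one component from each; accept when both components accept. Equivalent product states are then merged.
An 8-state machine:
       0  1 
>  A   B  C 
   B   B  B 
   C   D  B 
   D   B  E 
   E   F  E 
   F   G  F 
   G   H  G 
 * H   H  H 
(> = start, * = accepting)

start=A accept=H A-0->B A-1->C B-0->B B-1->B C-0->D C-1->B D-0->B D-1->E E-0->F E-1->E F-0->G F-1->F G-0->H G-1->G H-0->H H-1->H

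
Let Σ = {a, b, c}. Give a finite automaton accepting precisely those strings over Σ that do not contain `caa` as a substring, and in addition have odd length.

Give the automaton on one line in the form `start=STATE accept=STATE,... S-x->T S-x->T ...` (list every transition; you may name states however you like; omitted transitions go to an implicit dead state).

start=S0 accept=S1,S2,S5 S0-a->S1 S0-b->S1 S0-c->S2 S1-a->S0 S1-b->S0 S1-c->S3 S2-a->S4 S2-b->S0 S2-c->S3 S3-a->S5 S3-b->S1 S3-c->S2 S4-a->S6 S4-b->S1 S4-c->S2 S5-a->S6 S5-b->S0 S5-c->S3 S6-a->S6 S6-b->S6 S6-c->S6

Run two small machines in parallel and take their product. The first has 4 states tracking partial matches of the forbidden pattern `caa`; the second has 2 states tracking the input length modulo 2. A product state is a pair (one from each), accepting exactly when both do. After merging equivalent states the machine shrinks.
7 states suffice.
        a   b   c  
>  S0   S1  S1  S2 
 * S1   S0  S0  S3 
 * S2   S4  S0  S3 
   S3   S5  S1  S2 
   S4   S6  S1  S2 
 * S5   S6  S0  S3 
   S6   S6  S6  S6 
(> = start, * = accepting)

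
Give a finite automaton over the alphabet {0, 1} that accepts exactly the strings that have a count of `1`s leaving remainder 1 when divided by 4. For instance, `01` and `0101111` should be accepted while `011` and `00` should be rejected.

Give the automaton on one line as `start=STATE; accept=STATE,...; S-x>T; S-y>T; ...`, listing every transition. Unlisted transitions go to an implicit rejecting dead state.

The only thing that matters is how many `1`s have appeared, reduced mod 4. Use one state per residue: S0 for 0, …, S3 for 3. Reading `1` moves to the next residue; anything else stays put. S1 is accepting.
        0   1  
>  S0   S0  S1 
 * S1   S1  S2 
   S2   S2  S3 
   S3   S3  S0 
(> = start, * = accepting)

start=S0; accept=S1; S0-0>S0; S0-1>S1; S1-0>S1; S1-1>S2; S2-0>S2; S2-1>S3; S3-0>S3; S3-1>S0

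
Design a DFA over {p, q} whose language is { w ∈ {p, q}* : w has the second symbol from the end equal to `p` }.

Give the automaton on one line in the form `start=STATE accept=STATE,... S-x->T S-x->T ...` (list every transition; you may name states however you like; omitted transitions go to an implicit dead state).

A DFA must remember the last 2 symbols (since which symbol is second-to-last isn't known until the input ends). Use one state per possible window of the last ≤2 symbols; accept from those whose window starts with `p`.
        p   q  
>  s0   s1  s2 
   s1   s3  s4 
   s2   s5  s6 
 * s3   s3  s4 
 * s4   s5  s6 
   s5   s3  s4 
   s6   s5  s6 
(> = start, * = accepting)

start=s0 accept=s3,s4 s0-p->s1 s0-q->s2 s1-p->s3 s1-q->s4 s2-p->s5 s2-q->s6 s3-p->s3 s3-q->s4 s4-p->s5 s4-q->s6 s5-p->s3 s5-q->s4 s6-p->s5 s6-q->s6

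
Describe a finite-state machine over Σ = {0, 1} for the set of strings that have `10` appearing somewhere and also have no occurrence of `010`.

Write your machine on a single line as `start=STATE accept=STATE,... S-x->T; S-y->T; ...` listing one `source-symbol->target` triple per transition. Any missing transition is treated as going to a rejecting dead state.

start=s0; accept=s4,s6,s7; s0-0->s1; s0-1->s2; s1-0->s1; s1-1->s3; s2-0->s4; s2-1->s2; s3-0->s5; s3-1->s2; s4-0->s4; s4-1->s6; s5-0->s5; s5-1->s5; s6-0->s5; s6-1->s7; s7-0->s4; s7-1->s7

Handle the two conditions separately and then intersect. One (3 states) tracks whether and how much of `10` has been seen; the other (4 states) tracks partial matches of the forbidden pattern `010`. Each combined state is a pair, one component from each; accept when both components accept.
8 states suffice.
        0   1  
>  s0   s1  s2 
   s1   s1  s3 
   s2   s4  s2 
   s3   s5  s2 
 * s4   s4  s6 
   s5   s5  s5 
 * s6   s5  s7 
 * s7   s4  s7 
(> = start, * = accepting)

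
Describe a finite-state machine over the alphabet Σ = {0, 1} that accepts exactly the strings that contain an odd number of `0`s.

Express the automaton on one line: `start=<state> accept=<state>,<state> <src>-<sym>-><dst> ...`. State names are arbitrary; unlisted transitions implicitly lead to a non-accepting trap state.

The only thing that matters is how many `0`s have appeared, reduced mod 2. Use one state per residue: A for 0, …, B for 1. Reading `0` moves to the next residue; anything else stays put. B is accepting.
With 2 states:
       0  1 
>  A   B  A 
 * B   A  B 
(> = start, * = accepting)

start=A accept=B A-0->B A-1->A B-0->A B-1->B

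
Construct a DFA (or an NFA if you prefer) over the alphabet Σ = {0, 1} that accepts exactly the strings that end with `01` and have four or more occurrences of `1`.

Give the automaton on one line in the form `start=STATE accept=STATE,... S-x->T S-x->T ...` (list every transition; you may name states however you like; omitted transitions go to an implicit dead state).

Handle the two conditions separately and then intersect. The first has 3 states tracking how much of the suffix `01` has currently been matched; the second has 6 states tracking the count of `1`s, saturating at 5. A product state is a pair (one from each), accepting exactly when both do. Minimizing collapses redundant product states.
6 states suffice.
        0   1  
>  s0   s0  s1 
   s1   s1  s2 
   s2   s2  s3 
   s3   s4  s3 
   s4   s4  s5 
 * s5   s4  s3 
(> = start, * = accepting)

start=s0 accept=s5 s0-0->s0 s0-1->s1 s1-0->s1 s1-1->s2 s2-0->s2 s2-1->s3 s3-0->s4 s3-1->s3 s4-0->s4 s4-1->s5 s5-0->s4 s5-1->s3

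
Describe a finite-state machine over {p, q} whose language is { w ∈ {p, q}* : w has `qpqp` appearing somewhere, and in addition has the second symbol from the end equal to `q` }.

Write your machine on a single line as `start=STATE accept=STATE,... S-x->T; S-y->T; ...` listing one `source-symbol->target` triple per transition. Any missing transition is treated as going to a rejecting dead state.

start=A; accept=E,H; A-p->A; A-q->B; B-p->C; B-q->B; C-p->A; C-q->D; D-p->E; D-q->B; E-p->F; E-q->G; F-p->F; F-q->G; G-p->E; G-q->H; H-p->E; H-q->H

Run two small machines in parallel and take their product. One (5 states) tracks whether and how much of `qpqp` has been seen; the other (7 states) tracks the last 2 symbols read. Each combined state is a pair, one component from each; accept when both components accept. Minimizing collapses redundant product states.
With 8 states:
       p  q 
>  A   A  B 
   B   C  B 
   C   A  D 
   D   E  B 
 * E   F  G 
   F   F  G 
   G   E  H 
 * H   E  H 
(> = start, * = accepting)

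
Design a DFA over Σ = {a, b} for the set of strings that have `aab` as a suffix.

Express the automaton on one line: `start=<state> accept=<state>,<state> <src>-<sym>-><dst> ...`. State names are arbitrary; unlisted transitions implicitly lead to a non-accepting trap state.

start=s0 accept=s3 s0-a->s1 s0-b->s0 s1-a->s2 s1-b->s0 s2-a->s2 s2-b->s3 s3-a->s1 s3-b->s0

Remember how much of `aab` the current input suffix matches. State s0 means no match yet; s1 means the last symbol is `a`; s2 means the last 2 symbols are `aa`; s3 means the last 3 symbols are `aab`. Only s3 accepts. On a mismatch, fall back to the longest proper suffix that is still a prefix of `aab`.
A 4-state machine:
        a   b  
>  s0   s1  s0 
   s1   s2  s0 
   s2   s2  s3 
 * s3   s1  s0 
(> = start, * = accepting)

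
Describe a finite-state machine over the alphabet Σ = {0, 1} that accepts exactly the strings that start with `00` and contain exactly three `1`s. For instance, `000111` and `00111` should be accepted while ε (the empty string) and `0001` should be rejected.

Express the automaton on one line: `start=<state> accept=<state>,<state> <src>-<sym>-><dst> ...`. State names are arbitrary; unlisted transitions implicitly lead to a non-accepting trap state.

start=q0 accept=q6 q0-0->q1 q0-1->q2 q1-0->q3 q1-1->q2 q2-0->q2 q2-1->q2 q3-0->q3 q3-1->q4 q4-0->q4 q4-1->q5 q5-0->q5 q5-1->q6 q6-0->q6 q6-1->q2

Build one automaton per condition and run them in lockstep. The first has 4 states tracking whether the input so far still matches the prefix `00`; the second has 5 states tracking the count of `1`s, saturating at 4. A product state is a pair (one from each), accepting exactly when both do. Equivalent product states are then merged.
7 states suffice.
        0   1  
>  q0   q1  q2 
   q1   q3  q2 
   q2   q2  q2 
   q3   q3  q4 
   q4   q4  q5 
   q5   q5  q6 
 * q6   q6  q2 
(> = start, * = accepting)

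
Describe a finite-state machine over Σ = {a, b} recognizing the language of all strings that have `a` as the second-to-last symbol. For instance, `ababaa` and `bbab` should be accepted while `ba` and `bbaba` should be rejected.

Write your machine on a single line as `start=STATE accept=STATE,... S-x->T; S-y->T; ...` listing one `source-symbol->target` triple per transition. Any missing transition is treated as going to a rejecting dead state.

start=s0; accept=s3,s4; s0-a->s1; s0-b->s2; s1-a->s3; s1-b->s4; s2-a->s5; s2-b->s6; s3-a->s3; s3-b->s4; s4-a->s5; s4-b->s6; s5-a->s3; s5-b->s4; s6-a->s5; s6-b->s6

A DFA must remember the last 2 symbols (since which symbol is second-to-last isn't known until the input ends). Use one state per possible window of the last ≤2 symbols; accept from those whose window starts with `a`.
A 7-state machine:
        a   b  
>  s0   s1  s2 
   s1   s3  s4 
   s2   s5  s6 
 * s3   s3  s4 
 * s4   s5  s6 
   s5   s3  s4 
   s6   s5  s6 
(> = start, * = accepting)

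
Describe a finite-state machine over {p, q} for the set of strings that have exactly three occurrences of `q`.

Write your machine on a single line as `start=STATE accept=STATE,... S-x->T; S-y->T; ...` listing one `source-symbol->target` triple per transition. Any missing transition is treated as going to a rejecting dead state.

Count `q`s, saturating at 4: states s0 through s3 mean 0 through 3 `q`s seen; s4 means more than 3. Each `q` increments (capped at s4); other symbols loop. Accept from {s3}.
5 states suffice.
        p   q  
>  s0   s0  s1 
   s1   s1  s2 
   s2   s2  s3 
 * s3   s3  s4 
   s4   s4  s4 
(> = start, * = accepting)

start=s0; accept=s3; s0-p->s0; s0-q->s1; s1-p->s1; s1-q->s2; s2-p->s2; s2-q->s3; s3-p->s3; s3-q->s4; s4-p->s4; s4-q->s4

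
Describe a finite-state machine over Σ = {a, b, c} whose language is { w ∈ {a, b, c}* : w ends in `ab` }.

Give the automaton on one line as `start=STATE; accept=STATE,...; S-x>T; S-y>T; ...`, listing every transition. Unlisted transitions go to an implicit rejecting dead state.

start=q0; accept=q2; q0-a>q1; q0-b>q0; q0-c>q0; q1-a>q1; q1-b>q2; q1-c>q0; q2-a>q1; q2-b>q0; q2-c>q0

Let each state record the length of the longest suffix of the input read so far that is also a prefix of `ab`. q1 means the last symbol is `a`; q2 means the last 2 symbols are `ab`. Accept only at q2, where the string currently ends in `ab`.
A 3-state machine:
        a   b   c  
>  q0   q1  q0  q0 
   q1   q1  q2  q0 
 * q2   q1  q0  q0 
(> = start, * = accepting)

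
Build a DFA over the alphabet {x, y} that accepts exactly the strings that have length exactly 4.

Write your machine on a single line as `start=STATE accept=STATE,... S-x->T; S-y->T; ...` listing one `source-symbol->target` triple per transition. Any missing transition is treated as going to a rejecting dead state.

We only need to distinguish lengths 0, 1, …, 4, and '>4'. Chain A → B → C → D → E → F on every symbol, with F looping. Accepting states: {E}.
       x  y 
>  A   B  B 
   B   C  C 
   C   D  D 
   D   E  E 
 * E   F  F 
   F   F  F 
(> = start, * = accepting)

start=A; accept=E; A-x->B; A-y->B; B-x->C; B-y->C; C-x->D; C-y->D; D-x->E; D-y->E; E-x->F; E-y->F; F-x->F; F-y->F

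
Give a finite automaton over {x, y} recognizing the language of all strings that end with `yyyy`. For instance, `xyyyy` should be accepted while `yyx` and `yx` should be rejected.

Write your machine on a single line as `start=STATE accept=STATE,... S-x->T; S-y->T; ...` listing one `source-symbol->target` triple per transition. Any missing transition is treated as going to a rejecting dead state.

start=q0; accept=q4; q0-x->q0; q0-y->q1; q1-x->q0; q1-y->q2; q2-x->q0; q2-y->q3; q3-x->q0; q3-y->q4; q4-x->q0; q4-y->q4

Let each state record the length of the longest suffix of the input read so far that is also a prefix of `yyyy`. q1 means the last symbol is `y`; q2 means the last 2 symbols are `yy`; q3 means the last 3 symbols are `yyy`; q4 means the last 4 symbols are `yyyy`. Accept only at q4, where the string currently ends in `yyyy`.
With 5 states:
        x   y  
>  q0   q0  q1 
   q1   q0  q2 
   q2   q0  q3 
   q3   q0  q4 
 * q4   q0  q4 
(> = start, * = accepting)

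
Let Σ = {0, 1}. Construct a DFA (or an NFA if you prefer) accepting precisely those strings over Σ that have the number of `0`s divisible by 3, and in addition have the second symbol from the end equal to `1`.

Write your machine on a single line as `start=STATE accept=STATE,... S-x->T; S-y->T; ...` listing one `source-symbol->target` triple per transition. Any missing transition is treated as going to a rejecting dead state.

Run two small machines in parallel and take their product. The first has 3 states tracking the count of `0`s modulo 3; the second has 7 states tracking the last 2 symbols read. A product state is a pair (one from each), accepting exactly when both do.
       0  1 
>  A   B  C 
   B   D  E 
   C   F  G 
   D   H  I 
   E   J  K 
   F   D  E 
 * G   F  G 
   H   L  M 
   I   N  O 
   J   H  I 
   K   J  K 
   L   D  E 
   M   F  G 
 * N   L  M 
   O   N  O 
(> = start, * = accepting)

start=A; accept=G,N; A-0->B; A-1->C; B-0->D; B-1->E; C-0->F; C-1->G; D-0->H; D-1->I; E-0->J; E-1->K; F-0->D; F-1->E; G-0->F; G-1->G; H-0->L; H-1->M; I-0->N; I-1->O; J-0->H; J-1->I; K-0->J; K-1->K; L-0->D; L-1->E; M-0->F; M-1->G; N-0->L; N-1->M; O-0->N; O-1->O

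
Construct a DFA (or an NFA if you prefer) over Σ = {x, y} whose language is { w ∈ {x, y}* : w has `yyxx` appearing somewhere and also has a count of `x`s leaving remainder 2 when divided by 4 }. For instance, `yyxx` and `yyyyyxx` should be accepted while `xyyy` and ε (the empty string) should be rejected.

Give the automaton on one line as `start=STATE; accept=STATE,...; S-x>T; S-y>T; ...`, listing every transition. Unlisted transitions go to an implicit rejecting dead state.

start=q0; accept=q13; q0-x>q1; q0-y>q2; q1-x>q3; q1-y>q4; q2-x>q1; q2-y>q5; q3-x>q6; q3-y>q7; q4-x>q3; q4-y>q8; q5-x>q9; q5-y>q5; q6-x>q0; q6-y>q10; q7-x>q6; q7-y>q11; q8-x>q12; q8-y>q8; q9-x>q13; q9-y>q4; q10-x>q0; q10-y>q14; q11-x>q15; q11-y>q11; q12-x>q16; q12-y>q7; q13-x>q16; q13-y>q13; q14-x>q17; q14-y>q14; q15-x>q18; q15-y>q10; q16-x>q18; q16-y>q16; q17-x>q19; q17-y>q2; q18-x>q19; q18-y>q18; q19-x>q13; q19-y>q19

Run two small machines in parallel and take their product. One (5 states) tracks whether and how much of `yyxx` has been seen; the other (4 states) tracks the count of `x`s modulo 4. Each combined state is a pair, one component from each; accept when both components accept.
A 20-state machine:
          x    y  
>  q0     q1   q2 
   q1     q3   q4 
   q2     q1   q5 
   q3     q6   q7 
   q4     q3   q8 
   q5     q9   q5 
   q6     q0  q10 
   q7     q6  q11 
   q8    q12   q8 
   q9    q13   q4 
   q10    q0  q14 
   q11   q15  q11 
   q12   q16   q7 
 * q13   q16  q13 
   q14   q17  q14 
   q15   q18  q10 
   q16   q18  q16 
   q17   q19   q2 
   q18   q19  q18 
   q19   q13  q19 
(> = start, * = accepting)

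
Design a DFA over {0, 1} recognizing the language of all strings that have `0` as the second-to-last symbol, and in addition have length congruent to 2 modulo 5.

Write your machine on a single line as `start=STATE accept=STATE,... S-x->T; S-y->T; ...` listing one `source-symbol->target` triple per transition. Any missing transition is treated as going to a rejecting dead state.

Run two small machines in parallel and take their product. One (7 states) tracks the last 2 symbols read; the other (5 states) tracks the input length modulo 5. Each combined state is a pair, one component from each; accept when both components accept. After merging equivalent states the machine shrinks.
With 7 states:
        0   1  
>  s0   s1  s2 
   s1   s3  s3 
   s2   s4  s4 
 * s3   s5  s5 
   s4   s5  s5 
   s5   s6  s6 
   s6   s0  s0 
(> = start, * = accepting)

start=s0; accept=s3; s0-0->s1; s0-1->s2; s1-0->s3; s1-1->s3; s2-0->s4; s2-1->s4; s3-0->s5; s3-1->s5; s4-0->s5; s4-1->s5; s5-0->s6; s5-1->s6; s6-0->s0; s6-1->s0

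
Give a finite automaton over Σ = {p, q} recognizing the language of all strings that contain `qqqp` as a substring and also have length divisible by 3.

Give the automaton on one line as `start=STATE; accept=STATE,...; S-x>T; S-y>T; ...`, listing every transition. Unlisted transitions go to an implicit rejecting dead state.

Build one automaton per condition and run them in lockstep. The first has 5 states tracking whether and how much of `qqqp` has been seen; the second has 3 states tracking the input length modulo 3. A product state is a pair (one from each), accepting exactly when both do.
15 states suffice.
          p    q  
>  s0     s1   s2 
   s1     s3   s4 
   s2     s3   s5 
   s3     s0   s6 
   s4     s0   s7 
   s5     s0   s8 
   s6     s1   s9 
   s7     s1  s10 
   s8    s11  s10 
   s9     s3  s12 
   s10   s13  s12 
   s11   s13  s13 
   s12   s14   s8 
   s13   s14  s14 
 * s14   s11  s11 
(> = start, * = accepting)

start=s0; accept=s14; s0-p>s1; s0-q>s2; s1-p>s3; s1-q>s4; s2-p>s3; s2-q>s5; s3-p>s0; s3-q>s6; s4-p>s0; s4-q>s7; s5-p>s0; s5-q>s8; s6-p>s1; s6-q>s9; s7-p>s1; s7-q>s10; s8-p>s11; s8-q>s10; s9-p>s3; s9-q>s12; s10-p>s13; s10-q>s12; s11-p>s13; s11-q>s13; s12-p>s14; s12-q>s8; s13-p>s14; s13-q>s14; s14-p>s11; s14-q>s11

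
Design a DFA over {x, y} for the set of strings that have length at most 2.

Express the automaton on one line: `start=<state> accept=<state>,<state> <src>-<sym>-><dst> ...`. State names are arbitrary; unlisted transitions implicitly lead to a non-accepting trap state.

We only need to distinguish lengths 0, 1, …, 2, and '>2'. Chain A → B → C → D on every symbol, with D looping. Accepting states: {A, B, C}.
A 4-state machine:
       x  y 
>* A   B  B 
 * B   C  C 
 * C   D  D 
   D   D  D 
(> = start, * = accepting)

start=A accept=A,B,C A-x->B A-y->B B-x->C B-y->C C-x->D C-y->D D-x->D D-y->D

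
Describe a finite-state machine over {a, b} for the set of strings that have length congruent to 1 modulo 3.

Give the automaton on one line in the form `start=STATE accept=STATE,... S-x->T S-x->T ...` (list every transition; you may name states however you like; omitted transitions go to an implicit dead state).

Count input length modulo 3: every symbol advances one step around the cycle q0 → q1 → q2 → q0. Accept at q1.
With 3 states:
        a   b  
>  q0   q1  q1 
 * q1   q2  q2 
   q2   q0  q0 
(> = start, * = accepting)

start=q0 accept=q1 q0-a->q1 q0-b->q1 q1-a->q2 q1-b->q2 q2-a->q0 q2-b->q0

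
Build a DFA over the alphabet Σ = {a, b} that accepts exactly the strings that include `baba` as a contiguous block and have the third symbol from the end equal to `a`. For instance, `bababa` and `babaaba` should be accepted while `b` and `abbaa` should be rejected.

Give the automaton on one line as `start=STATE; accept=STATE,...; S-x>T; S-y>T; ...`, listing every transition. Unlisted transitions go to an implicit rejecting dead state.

Run two small machines in parallel and take their product. One (5 states) tracks whether and how much of `baba` has been seen; the other (15 states) tracks the last 3 symbols read. Each combined state is a pair, one component from each; accept when both components accept. Minimizing collapses redundant product states.
A 12-state machine:
          a    b  
>  q0     q0   q1 
   q1     q2   q1 
   q2     q0   q3 
   q3     q4   q1 
 * q4     q5   q6 
   q5     q7   q8 
   q6     q4   q9 
 * q7     q7   q8 
 * q8     q4   q9 
 * q9    q10  q11 
   q10    q5   q6 
   q11   q10  q11 
(> = start, * = accepting)

start=q0; accept=q4,q7,q8,q9; q0-a>q0; q0-b>q1; q1-a>q2; q1-b>q1; q2-a>q0; q2-b>q3; q3-a>q4; q3-b>q1; q4-a>q5; q4-b>q6; q5-a>q7; q5-b>q8; q6-a>q4; q6-b>q9; q7-a>q7; q7-b>q8; q8-a>q4; q8-b>q9; q9-a>q10; q9-b>q11; q10-a>q5; q10-b>q6; q11-a>q10; q11-b>q11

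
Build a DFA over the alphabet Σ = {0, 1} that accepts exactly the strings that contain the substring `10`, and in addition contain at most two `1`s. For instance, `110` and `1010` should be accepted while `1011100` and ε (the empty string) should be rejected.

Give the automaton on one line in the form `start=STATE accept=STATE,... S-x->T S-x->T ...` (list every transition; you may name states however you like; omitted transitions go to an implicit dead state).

start=S0 accept=S2,S4 S0-0->S0 S0-1->S1 S1-0->S2 S1-1->S3 S2-0->S2 S2-1->S4 S3-0->S4 S3-1->S5 S4-0->S4 S4-1->S5 S5-0->S5 S5-1->S5

Run two small machines in parallel and take their product. One (3 states) tracks whether and how much of `10` has been seen; the other (4 states) tracks the count of `1`s, saturating at 3. Each combined state is a pair, one component from each; accept when both components accept. Equivalent product states are then merged.
With 6 states:
        0   1  
>  S0   S0  S1 
   S1   S2  S3 
 * S2   S2  S4 
   S3   S4  S5 
 * S4   S4  S5 
   S5   S5  S5 
(> = start, * = accepting)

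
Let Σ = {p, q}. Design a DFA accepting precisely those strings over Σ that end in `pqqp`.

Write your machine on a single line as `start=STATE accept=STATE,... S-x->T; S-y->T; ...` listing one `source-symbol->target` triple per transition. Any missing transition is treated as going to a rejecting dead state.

start=S0; accept=S4; S0-p->S1; S0-q->S0; S1-p->S1; S1-q->S2; S2-p->S1; S2-q->S3; S3-p->S4; S3-q->S0; S4-p->S1; S4-q->S2

Remember how much of `pqqp` the current input suffix matches. State S0 means no match yet; S1 means the last symbol is `p`; S2 means the last 2 symbols are `pq`; S3 means the last 3 symbols are `pqq`; S4 means the last 4 symbols are `pqqp`. Only S4 accepts. On a mismatch, fall back to the longest proper suffix that is still a prefix of `pqqp`.
With 5 states:
        p   q  
>  S0   S1  S0 
   S1   S1  S2 
   S2   S1  S3 
   S3   S4  S0 
 * S4   S1  S2 
(> = start, * = accepting)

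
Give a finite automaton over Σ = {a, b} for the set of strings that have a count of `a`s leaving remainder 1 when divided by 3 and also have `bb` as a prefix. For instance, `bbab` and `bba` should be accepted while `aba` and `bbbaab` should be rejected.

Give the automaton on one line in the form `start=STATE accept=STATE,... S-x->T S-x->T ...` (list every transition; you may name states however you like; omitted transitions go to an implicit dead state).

Run two small machines in parallel and take their product. One (3 states) tracks the count of `a`s modulo 3; the other (4 states) tracks whether the input so far still matches the prefix `bb`. Each combined state is a pair, one component from each; accept when both components accept. After merging equivalent states the machine shrinks.
        a   b  
>  q0   q1  q2 
   q1   q1  q1 
   q2   q1  q3 
   q3   q4  q3 
 * q4   q5  q4 
   q5   q3  q5 
(> = start, * = accepting)

start=q0 accept=q4 q0-a->q1 q0-b->q2 q1-a->q1 q1-b->q1 q2-a->q1 q2-b->q3 q3-a->q4 q3-b->q3 q4-a->q5 q4-b->q4 q5-a->q3 q5-b->q5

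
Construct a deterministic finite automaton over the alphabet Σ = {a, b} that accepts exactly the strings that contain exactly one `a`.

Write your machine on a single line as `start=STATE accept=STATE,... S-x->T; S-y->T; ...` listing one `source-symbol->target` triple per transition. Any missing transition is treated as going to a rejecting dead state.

Count `a`s, saturating at 2: state q0 means no `a` yet, q1 means one `a` seen, q2 means more than one. Each `a` increments (capped at q2); other symbols loop. Accept from {q1}.
With 3 states:
        a   b  
>  q0   q1  q0 
 * q1   q2  q1 
   q2   q2  q2 
(> = start, * = accepting)

start=q0; accept=q1; q0-a->q1; q0-b->q0; q1-a->q2; q1-b->q1; q2-a->q2; q2-b->q2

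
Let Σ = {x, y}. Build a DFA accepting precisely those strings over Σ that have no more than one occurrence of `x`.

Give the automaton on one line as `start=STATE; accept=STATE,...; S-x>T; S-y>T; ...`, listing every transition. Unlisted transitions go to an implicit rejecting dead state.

Count `x`s, saturating at 2: state q0 means no `x` yet, q1 means one `x` seen, q2 means more than one. Each `x` increments (capped at q2); other symbols loop. Accept from {q0, q1}.
        x   y  
>* q0   q1  q0 
 * q1   q2  q1 
   q2   q2  q2 
(> = start, * = accepting)

start=q0; accept=q0,q1; q0-x>q1; q0-y>q0; q1-x>q2; q1-y>q1; q2-x>q2; q2-y>q2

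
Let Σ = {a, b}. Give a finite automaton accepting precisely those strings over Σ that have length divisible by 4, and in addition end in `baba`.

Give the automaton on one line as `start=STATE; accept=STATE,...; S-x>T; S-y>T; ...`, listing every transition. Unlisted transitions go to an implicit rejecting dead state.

Build one automaton per condition and run them in lockstep. One (4 states) tracks the input length modulo 4; the other (5 states) tracks how much of the suffix `baba` has currently been matched. Each combined state is a pair, one component from each; accept when both components accept. After merging equivalent states the machine shrinks.
With 8 states:
        a   b  
>  S0   S1  S2 
   S1   S3  S3 
   S2   S4  S3 
   S3   S5  S5 
   S4   S5  S6 
   S5   S0  S0 
   S6   S7  S0 
 * S7   S1  S2 
(> = start, * = accepting)

start=S0; accept=S7; S0-a>S1; S0-b>S2; S1-a>S3; S1-b>S3; S2-a>S4; S2-b>S3; S3-a>S5; S3-b>S5; S4-a>S5; S4-b>S6; S5-a>S0; S5-b>S0; S6-a>S7; S6-b>S0; S7-a>S1; S7-b>S2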